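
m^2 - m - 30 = (m - 6)*(m + 5)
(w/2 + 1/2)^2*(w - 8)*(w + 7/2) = w^4/4 - 5*w^3/8 - 9*w^2 - 121*w/8 - 7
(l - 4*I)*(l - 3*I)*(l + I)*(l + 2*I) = l^4 - 4*I*l^3 + 7*l^2 - 22*I*l + 24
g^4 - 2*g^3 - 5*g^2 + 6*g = g*(g - 3)*(g - 1)*(g + 2)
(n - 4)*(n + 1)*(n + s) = n^3 + n^2*s - 3*n^2 - 3*n*s - 4*n - 4*s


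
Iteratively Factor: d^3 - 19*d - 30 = (d - 5)*(d^2 + 5*d + 6) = (d - 5)*(d + 3)*(d + 2)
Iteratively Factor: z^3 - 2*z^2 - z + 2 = (z - 1)*(z^2 - z - 2) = (z - 1)*(z + 1)*(z - 2)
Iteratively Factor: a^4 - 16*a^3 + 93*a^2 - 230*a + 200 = (a - 5)*(a^3 - 11*a^2 + 38*a - 40) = (a - 5)^2*(a^2 - 6*a + 8) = (a - 5)^2*(a - 4)*(a - 2)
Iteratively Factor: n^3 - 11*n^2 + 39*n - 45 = (n - 3)*(n^2 - 8*n + 15) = (n - 3)^2*(n - 5)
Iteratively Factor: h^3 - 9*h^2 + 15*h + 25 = (h - 5)*(h^2 - 4*h - 5) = (h - 5)*(h + 1)*(h - 5)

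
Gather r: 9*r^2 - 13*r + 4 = 9*r^2 - 13*r + 4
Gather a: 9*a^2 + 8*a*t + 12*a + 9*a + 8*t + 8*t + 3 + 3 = 9*a^2 + a*(8*t + 21) + 16*t + 6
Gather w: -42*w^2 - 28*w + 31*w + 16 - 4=-42*w^2 + 3*w + 12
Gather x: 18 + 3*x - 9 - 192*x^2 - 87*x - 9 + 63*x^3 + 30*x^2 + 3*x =63*x^3 - 162*x^2 - 81*x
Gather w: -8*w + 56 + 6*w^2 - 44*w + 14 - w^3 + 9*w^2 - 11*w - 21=-w^3 + 15*w^2 - 63*w + 49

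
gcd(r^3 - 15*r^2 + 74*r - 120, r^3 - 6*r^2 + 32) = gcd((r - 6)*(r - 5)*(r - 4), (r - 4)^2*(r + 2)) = r - 4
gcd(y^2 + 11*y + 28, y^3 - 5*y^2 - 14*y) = 1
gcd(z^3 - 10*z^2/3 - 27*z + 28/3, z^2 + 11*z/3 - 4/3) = z^2 + 11*z/3 - 4/3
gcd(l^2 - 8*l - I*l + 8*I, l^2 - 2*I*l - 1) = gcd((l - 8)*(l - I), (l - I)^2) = l - I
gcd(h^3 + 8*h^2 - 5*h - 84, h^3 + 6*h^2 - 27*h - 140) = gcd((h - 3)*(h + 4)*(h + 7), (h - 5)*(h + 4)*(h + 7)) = h^2 + 11*h + 28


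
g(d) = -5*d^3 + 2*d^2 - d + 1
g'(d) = -15*d^2 + 4*d - 1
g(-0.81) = 5.78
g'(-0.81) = -14.08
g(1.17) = -5.44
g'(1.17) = -16.85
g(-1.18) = 13.18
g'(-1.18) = -26.61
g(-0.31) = 1.65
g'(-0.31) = -3.68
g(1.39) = -9.95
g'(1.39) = -24.42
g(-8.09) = 2787.36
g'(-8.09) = -1015.08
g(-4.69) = 565.49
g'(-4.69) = -349.70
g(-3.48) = 239.42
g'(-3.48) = -196.58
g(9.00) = -3491.00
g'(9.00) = -1180.00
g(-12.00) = 8941.00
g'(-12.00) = -2209.00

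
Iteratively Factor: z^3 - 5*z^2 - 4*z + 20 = (z + 2)*(z^2 - 7*z + 10) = (z - 2)*(z + 2)*(z - 5)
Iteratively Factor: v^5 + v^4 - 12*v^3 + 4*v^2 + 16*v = (v + 4)*(v^4 - 3*v^3 + 4*v) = (v - 2)*(v + 4)*(v^3 - v^2 - 2*v) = (v - 2)*(v + 1)*(v + 4)*(v^2 - 2*v) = (v - 2)^2*(v + 1)*(v + 4)*(v)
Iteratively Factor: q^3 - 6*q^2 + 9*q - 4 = (q - 4)*(q^2 - 2*q + 1) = (q - 4)*(q - 1)*(q - 1)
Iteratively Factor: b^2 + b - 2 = (b - 1)*(b + 2)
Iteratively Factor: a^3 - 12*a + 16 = (a + 4)*(a^2 - 4*a + 4) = (a - 2)*(a + 4)*(a - 2)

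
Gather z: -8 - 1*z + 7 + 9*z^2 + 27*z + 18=9*z^2 + 26*z + 17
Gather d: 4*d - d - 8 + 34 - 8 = 3*d + 18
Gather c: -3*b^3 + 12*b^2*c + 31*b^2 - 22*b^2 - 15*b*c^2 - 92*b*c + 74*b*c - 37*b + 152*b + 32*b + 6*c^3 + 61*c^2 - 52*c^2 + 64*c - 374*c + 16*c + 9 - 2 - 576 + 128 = -3*b^3 + 9*b^2 + 147*b + 6*c^3 + c^2*(9 - 15*b) + c*(12*b^2 - 18*b - 294) - 441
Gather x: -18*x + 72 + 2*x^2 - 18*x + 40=2*x^2 - 36*x + 112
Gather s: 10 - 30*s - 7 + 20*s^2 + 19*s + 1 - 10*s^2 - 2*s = 10*s^2 - 13*s + 4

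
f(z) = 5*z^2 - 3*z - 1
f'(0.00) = -3.00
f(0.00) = -1.00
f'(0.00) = -3.00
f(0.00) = -1.00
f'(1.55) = 12.50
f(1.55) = 6.36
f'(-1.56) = -18.60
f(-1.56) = 15.85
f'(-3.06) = -33.60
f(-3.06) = 55.00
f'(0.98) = 6.80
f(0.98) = 0.86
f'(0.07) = -2.30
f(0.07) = -1.19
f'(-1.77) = -20.70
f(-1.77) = 19.97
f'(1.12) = 8.20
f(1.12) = 1.91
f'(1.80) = 15.00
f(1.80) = 9.80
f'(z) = 10*z - 3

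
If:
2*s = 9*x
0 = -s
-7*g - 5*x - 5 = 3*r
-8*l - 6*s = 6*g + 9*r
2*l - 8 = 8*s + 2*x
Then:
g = 17/15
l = 4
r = -194/45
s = 0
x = 0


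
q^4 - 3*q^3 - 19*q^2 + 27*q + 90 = (q - 5)*(q - 3)*(q + 2)*(q + 3)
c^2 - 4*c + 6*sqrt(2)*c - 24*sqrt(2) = (c - 4)*(c + 6*sqrt(2))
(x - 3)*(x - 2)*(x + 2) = x^3 - 3*x^2 - 4*x + 12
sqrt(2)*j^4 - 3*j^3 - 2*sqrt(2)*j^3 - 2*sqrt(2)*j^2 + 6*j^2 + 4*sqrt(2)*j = j*(j - 2)*(j - 2*sqrt(2))*(sqrt(2)*j + 1)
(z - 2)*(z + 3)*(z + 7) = z^3 + 8*z^2 + z - 42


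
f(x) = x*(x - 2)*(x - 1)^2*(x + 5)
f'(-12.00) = 89726.00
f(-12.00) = -198744.00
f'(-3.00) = -256.00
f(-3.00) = 480.00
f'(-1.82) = -212.03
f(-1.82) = 175.82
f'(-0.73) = -67.70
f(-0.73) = 25.47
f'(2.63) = 111.70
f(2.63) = 33.59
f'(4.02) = 1013.35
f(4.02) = 668.03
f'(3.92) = 900.41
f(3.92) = 572.42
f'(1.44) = -3.63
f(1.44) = -1.01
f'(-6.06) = 3911.61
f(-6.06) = -2580.61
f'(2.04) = 17.12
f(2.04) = 0.62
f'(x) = x*(x - 2)*(x - 1)^2 + x*(x - 2)*(x + 5)*(2*x - 2) + x*(x - 1)^2*(x + 5) + (x - 2)*(x - 1)^2*(x + 5) = 5*x^4 + 4*x^3 - 45*x^2 + 46*x - 10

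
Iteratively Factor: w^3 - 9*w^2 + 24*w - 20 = (w - 5)*(w^2 - 4*w + 4) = (w - 5)*(w - 2)*(w - 2)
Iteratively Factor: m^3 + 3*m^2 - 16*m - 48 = (m + 3)*(m^2 - 16) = (m - 4)*(m + 3)*(m + 4)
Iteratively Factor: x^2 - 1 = (x - 1)*(x + 1)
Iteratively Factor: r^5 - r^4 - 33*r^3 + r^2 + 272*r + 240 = (r + 4)*(r^4 - 5*r^3 - 13*r^2 + 53*r + 60) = (r - 5)*(r + 4)*(r^3 - 13*r - 12) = (r - 5)*(r - 4)*(r + 4)*(r^2 + 4*r + 3) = (r - 5)*(r - 4)*(r + 1)*(r + 4)*(r + 3)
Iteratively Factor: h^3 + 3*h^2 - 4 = (h + 2)*(h^2 + h - 2) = (h - 1)*(h + 2)*(h + 2)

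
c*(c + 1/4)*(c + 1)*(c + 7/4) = c^4 + 3*c^3 + 39*c^2/16 + 7*c/16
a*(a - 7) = a^2 - 7*a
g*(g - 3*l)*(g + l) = g^3 - 2*g^2*l - 3*g*l^2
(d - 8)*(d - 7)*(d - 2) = d^3 - 17*d^2 + 86*d - 112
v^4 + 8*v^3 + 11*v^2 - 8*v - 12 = (v - 1)*(v + 1)*(v + 2)*(v + 6)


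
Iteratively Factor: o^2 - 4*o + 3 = (o - 1)*(o - 3)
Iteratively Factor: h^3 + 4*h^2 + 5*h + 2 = (h + 2)*(h^2 + 2*h + 1) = (h + 1)*(h + 2)*(h + 1)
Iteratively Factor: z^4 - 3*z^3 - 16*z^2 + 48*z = (z)*(z^3 - 3*z^2 - 16*z + 48) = z*(z - 3)*(z^2 - 16) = z*(z - 3)*(z + 4)*(z - 4)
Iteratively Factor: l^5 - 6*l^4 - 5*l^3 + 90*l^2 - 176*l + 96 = (l - 1)*(l^4 - 5*l^3 - 10*l^2 + 80*l - 96) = (l - 3)*(l - 1)*(l^3 - 2*l^2 - 16*l + 32) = (l - 4)*(l - 3)*(l - 1)*(l^2 + 2*l - 8) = (l - 4)*(l - 3)*(l - 2)*(l - 1)*(l + 4)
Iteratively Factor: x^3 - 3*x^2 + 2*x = (x - 2)*(x^2 - x) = x*(x - 2)*(x - 1)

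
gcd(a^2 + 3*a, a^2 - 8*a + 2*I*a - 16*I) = 1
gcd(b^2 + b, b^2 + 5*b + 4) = b + 1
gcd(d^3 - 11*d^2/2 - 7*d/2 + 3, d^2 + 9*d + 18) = 1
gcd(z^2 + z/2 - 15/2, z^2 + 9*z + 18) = z + 3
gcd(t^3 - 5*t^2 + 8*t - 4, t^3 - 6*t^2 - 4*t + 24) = t - 2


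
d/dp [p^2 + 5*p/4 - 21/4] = 2*p + 5/4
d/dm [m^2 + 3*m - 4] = 2*m + 3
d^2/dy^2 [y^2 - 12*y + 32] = 2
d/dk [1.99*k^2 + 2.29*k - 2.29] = 3.98*k + 2.29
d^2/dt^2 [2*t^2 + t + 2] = 4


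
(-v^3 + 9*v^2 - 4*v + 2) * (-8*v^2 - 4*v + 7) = 8*v^5 - 68*v^4 - 11*v^3 + 63*v^2 - 36*v + 14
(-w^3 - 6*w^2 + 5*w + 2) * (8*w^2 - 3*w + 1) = -8*w^5 - 45*w^4 + 57*w^3 - 5*w^2 - w + 2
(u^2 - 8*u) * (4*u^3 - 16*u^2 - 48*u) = 4*u^5 - 48*u^4 + 80*u^3 + 384*u^2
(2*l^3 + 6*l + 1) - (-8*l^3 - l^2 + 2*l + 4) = 10*l^3 + l^2 + 4*l - 3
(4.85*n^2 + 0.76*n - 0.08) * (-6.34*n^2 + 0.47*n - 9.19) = -30.749*n^4 - 2.5389*n^3 - 43.7071*n^2 - 7.022*n + 0.7352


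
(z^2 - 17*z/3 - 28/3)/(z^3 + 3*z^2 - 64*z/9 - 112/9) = 3*(z - 7)/(3*z^2 + 5*z - 28)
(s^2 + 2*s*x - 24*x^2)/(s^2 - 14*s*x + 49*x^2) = (s^2 + 2*s*x - 24*x^2)/(s^2 - 14*s*x + 49*x^2)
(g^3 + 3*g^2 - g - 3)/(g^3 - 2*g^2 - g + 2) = (g + 3)/(g - 2)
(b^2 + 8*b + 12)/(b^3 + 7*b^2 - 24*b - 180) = (b + 2)/(b^2 + b - 30)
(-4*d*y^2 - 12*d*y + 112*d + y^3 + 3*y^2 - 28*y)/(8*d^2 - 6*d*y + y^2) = (y^2 + 3*y - 28)/(-2*d + y)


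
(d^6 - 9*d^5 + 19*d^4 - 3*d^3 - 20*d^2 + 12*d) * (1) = d^6 - 9*d^5 + 19*d^4 - 3*d^3 - 20*d^2 + 12*d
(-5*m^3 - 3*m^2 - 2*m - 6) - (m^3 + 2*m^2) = -6*m^3 - 5*m^2 - 2*m - 6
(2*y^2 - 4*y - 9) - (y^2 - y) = y^2 - 3*y - 9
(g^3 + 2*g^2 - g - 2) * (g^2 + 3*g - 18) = g^5 + 5*g^4 - 13*g^3 - 41*g^2 + 12*g + 36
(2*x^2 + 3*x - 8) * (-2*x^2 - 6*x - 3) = -4*x^4 - 18*x^3 - 8*x^2 + 39*x + 24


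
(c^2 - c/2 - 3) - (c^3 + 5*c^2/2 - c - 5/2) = -c^3 - 3*c^2/2 + c/2 - 1/2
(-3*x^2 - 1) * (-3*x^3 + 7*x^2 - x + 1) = 9*x^5 - 21*x^4 + 6*x^3 - 10*x^2 + x - 1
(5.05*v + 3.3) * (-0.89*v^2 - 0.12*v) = -4.4945*v^3 - 3.543*v^2 - 0.396*v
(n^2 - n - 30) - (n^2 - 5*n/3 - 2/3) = 2*n/3 - 88/3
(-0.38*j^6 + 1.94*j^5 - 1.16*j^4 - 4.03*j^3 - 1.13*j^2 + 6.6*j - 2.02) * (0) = 0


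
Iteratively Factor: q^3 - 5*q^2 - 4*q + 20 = (q + 2)*(q^2 - 7*q + 10) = (q - 2)*(q + 2)*(q - 5)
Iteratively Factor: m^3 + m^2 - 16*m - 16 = (m + 1)*(m^2 - 16) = (m - 4)*(m + 1)*(m + 4)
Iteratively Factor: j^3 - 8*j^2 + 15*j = (j - 5)*(j^2 - 3*j) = j*(j - 5)*(j - 3)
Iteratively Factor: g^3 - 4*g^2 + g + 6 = (g - 3)*(g^2 - g - 2) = (g - 3)*(g + 1)*(g - 2)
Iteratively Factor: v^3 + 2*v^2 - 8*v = (v + 4)*(v^2 - 2*v) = v*(v + 4)*(v - 2)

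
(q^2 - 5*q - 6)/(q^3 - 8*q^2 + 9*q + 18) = 1/(q - 3)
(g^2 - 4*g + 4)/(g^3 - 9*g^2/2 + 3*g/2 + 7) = 2*(g - 2)/(2*g^2 - 5*g - 7)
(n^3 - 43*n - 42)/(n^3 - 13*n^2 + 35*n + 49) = (n + 6)/(n - 7)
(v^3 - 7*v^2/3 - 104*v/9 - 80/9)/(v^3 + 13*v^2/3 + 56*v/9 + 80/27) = 3*(v - 5)/(3*v + 5)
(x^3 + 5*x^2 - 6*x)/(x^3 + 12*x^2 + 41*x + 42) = x*(x^2 + 5*x - 6)/(x^3 + 12*x^2 + 41*x + 42)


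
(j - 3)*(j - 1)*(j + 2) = j^3 - 2*j^2 - 5*j + 6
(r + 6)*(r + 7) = r^2 + 13*r + 42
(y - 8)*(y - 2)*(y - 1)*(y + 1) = y^4 - 10*y^3 + 15*y^2 + 10*y - 16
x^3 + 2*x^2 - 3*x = x*(x - 1)*(x + 3)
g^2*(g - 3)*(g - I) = g^4 - 3*g^3 - I*g^3 + 3*I*g^2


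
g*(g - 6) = g^2 - 6*g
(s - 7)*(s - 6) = s^2 - 13*s + 42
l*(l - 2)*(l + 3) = l^3 + l^2 - 6*l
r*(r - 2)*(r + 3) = r^3 + r^2 - 6*r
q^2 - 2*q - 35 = (q - 7)*(q + 5)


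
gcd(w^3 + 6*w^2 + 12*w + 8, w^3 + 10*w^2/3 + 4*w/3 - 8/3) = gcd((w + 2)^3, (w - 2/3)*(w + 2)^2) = w^2 + 4*w + 4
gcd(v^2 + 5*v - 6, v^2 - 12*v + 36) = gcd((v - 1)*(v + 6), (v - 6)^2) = 1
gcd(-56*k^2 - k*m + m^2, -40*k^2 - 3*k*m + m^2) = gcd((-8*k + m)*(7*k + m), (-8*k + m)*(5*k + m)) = 8*k - m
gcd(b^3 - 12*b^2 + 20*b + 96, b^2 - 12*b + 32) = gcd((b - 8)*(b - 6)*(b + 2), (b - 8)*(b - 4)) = b - 8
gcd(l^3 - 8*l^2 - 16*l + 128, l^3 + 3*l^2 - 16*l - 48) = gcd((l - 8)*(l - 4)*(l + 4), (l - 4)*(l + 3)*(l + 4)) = l^2 - 16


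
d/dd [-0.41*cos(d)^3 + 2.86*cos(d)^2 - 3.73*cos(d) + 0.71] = (1.23*cos(d)^2 - 5.72*cos(d) + 3.73)*sin(d)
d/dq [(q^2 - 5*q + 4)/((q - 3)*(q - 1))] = 1/(q^2 - 6*q + 9)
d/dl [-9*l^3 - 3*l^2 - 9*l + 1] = -27*l^2 - 6*l - 9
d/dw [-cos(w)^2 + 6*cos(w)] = 2*(cos(w) - 3)*sin(w)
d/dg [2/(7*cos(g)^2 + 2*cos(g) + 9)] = 4*(7*cos(g) + 1)*sin(g)/(7*cos(g)^2 + 2*cos(g) + 9)^2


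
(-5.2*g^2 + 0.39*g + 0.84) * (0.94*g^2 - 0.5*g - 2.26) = -4.888*g^4 + 2.9666*g^3 + 12.3466*g^2 - 1.3014*g - 1.8984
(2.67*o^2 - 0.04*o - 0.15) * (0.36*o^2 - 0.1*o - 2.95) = 0.9612*o^4 - 0.2814*o^3 - 7.9265*o^2 + 0.133*o + 0.4425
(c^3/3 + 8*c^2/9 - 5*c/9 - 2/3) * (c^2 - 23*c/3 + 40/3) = c^5/3 - 5*c^4/3 - 79*c^3/27 + 139*c^2/9 - 62*c/27 - 80/9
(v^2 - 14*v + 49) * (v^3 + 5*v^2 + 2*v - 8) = v^5 - 9*v^4 - 19*v^3 + 209*v^2 + 210*v - 392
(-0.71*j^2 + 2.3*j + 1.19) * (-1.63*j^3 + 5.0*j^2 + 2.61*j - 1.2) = 1.1573*j^5 - 7.299*j^4 + 7.7072*j^3 + 12.805*j^2 + 0.3459*j - 1.428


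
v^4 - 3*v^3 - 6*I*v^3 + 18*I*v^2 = v^2*(v - 3)*(v - 6*I)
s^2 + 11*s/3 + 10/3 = (s + 5/3)*(s + 2)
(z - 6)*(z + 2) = z^2 - 4*z - 12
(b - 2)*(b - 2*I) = b^2 - 2*b - 2*I*b + 4*I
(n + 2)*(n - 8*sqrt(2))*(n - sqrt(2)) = n^3 - 9*sqrt(2)*n^2 + 2*n^2 - 18*sqrt(2)*n + 16*n + 32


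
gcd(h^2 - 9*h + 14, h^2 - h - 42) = h - 7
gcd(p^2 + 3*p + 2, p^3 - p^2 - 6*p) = p + 2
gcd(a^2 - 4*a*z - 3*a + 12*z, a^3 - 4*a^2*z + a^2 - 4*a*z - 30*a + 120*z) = -a + 4*z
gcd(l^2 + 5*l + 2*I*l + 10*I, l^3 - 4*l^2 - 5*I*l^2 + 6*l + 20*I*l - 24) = 1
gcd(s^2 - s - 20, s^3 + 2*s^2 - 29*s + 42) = 1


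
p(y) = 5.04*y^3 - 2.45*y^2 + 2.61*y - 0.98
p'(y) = 15.12*y^2 - 4.9*y + 2.61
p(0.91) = 3.16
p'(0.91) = 10.67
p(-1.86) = -46.74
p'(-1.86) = 64.03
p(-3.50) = -256.22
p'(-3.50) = 204.98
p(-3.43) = -242.14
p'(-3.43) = 197.30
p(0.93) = 3.38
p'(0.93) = 11.13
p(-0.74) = -6.30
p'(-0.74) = 14.52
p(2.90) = 108.91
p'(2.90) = 115.56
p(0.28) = -0.33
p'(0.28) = 2.42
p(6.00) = 1015.12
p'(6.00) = 517.53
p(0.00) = -0.98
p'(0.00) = 2.61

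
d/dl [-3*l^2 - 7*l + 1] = -6*l - 7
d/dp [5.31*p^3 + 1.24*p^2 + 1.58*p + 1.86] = 15.93*p^2 + 2.48*p + 1.58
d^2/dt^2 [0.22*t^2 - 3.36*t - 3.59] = 0.440000000000000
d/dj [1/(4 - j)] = (j - 4)^(-2)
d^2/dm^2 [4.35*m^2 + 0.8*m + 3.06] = 8.70000000000000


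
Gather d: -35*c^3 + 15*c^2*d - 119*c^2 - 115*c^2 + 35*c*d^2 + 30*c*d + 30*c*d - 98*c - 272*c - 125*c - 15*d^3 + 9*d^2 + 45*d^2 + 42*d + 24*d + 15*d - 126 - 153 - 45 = -35*c^3 - 234*c^2 - 495*c - 15*d^3 + d^2*(35*c + 54) + d*(15*c^2 + 60*c + 81) - 324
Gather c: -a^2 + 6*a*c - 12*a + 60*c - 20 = -a^2 - 12*a + c*(6*a + 60) - 20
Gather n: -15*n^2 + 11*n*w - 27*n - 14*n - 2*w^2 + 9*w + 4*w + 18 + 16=-15*n^2 + n*(11*w - 41) - 2*w^2 + 13*w + 34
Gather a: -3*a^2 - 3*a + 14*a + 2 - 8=-3*a^2 + 11*a - 6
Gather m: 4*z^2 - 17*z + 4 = 4*z^2 - 17*z + 4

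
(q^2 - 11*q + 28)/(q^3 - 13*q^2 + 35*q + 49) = (q - 4)/(q^2 - 6*q - 7)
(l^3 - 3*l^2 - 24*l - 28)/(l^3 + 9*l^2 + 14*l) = (l^2 - 5*l - 14)/(l*(l + 7))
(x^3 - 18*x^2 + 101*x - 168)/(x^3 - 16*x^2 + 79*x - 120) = (x - 7)/(x - 5)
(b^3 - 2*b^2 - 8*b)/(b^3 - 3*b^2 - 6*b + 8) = b/(b - 1)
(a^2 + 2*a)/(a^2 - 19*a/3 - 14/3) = 3*a*(a + 2)/(3*a^2 - 19*a - 14)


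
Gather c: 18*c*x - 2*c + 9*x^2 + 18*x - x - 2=c*(18*x - 2) + 9*x^2 + 17*x - 2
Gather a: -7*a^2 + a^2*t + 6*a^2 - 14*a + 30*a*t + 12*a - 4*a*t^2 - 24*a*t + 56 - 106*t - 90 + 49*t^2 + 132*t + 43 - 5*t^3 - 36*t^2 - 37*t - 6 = a^2*(t - 1) + a*(-4*t^2 + 6*t - 2) - 5*t^3 + 13*t^2 - 11*t + 3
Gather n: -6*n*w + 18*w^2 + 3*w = -6*n*w + 18*w^2 + 3*w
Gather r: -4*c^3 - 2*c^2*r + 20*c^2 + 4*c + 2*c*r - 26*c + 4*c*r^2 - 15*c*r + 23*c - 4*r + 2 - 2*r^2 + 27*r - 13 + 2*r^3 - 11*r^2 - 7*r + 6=-4*c^3 + 20*c^2 + c + 2*r^3 + r^2*(4*c - 13) + r*(-2*c^2 - 13*c + 16) - 5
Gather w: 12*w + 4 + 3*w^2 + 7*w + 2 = 3*w^2 + 19*w + 6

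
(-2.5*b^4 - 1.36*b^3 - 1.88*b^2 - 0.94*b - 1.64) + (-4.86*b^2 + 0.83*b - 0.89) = -2.5*b^4 - 1.36*b^3 - 6.74*b^2 - 0.11*b - 2.53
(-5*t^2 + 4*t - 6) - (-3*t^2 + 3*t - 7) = -2*t^2 + t + 1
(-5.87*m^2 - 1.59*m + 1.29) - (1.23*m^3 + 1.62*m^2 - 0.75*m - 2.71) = -1.23*m^3 - 7.49*m^2 - 0.84*m + 4.0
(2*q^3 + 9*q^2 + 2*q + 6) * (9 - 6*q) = -12*q^4 - 36*q^3 + 69*q^2 - 18*q + 54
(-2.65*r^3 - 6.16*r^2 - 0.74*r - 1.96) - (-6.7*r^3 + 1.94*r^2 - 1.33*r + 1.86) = 4.05*r^3 - 8.1*r^2 + 0.59*r - 3.82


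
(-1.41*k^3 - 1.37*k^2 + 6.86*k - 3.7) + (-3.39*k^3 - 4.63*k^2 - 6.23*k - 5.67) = -4.8*k^3 - 6.0*k^2 + 0.63*k - 9.37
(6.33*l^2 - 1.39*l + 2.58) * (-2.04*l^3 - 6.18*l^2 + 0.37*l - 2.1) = -12.9132*l^5 - 36.2838*l^4 + 5.6691*l^3 - 29.7517*l^2 + 3.8736*l - 5.418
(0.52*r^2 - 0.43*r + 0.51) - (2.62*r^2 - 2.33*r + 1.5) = -2.1*r^2 + 1.9*r - 0.99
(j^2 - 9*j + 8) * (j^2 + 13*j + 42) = j^4 + 4*j^3 - 67*j^2 - 274*j + 336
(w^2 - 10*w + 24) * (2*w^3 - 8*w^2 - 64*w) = 2*w^5 - 28*w^4 + 64*w^3 + 448*w^2 - 1536*w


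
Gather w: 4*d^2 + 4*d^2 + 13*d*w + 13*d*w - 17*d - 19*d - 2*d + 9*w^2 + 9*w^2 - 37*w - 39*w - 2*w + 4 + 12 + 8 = 8*d^2 - 38*d + 18*w^2 + w*(26*d - 78) + 24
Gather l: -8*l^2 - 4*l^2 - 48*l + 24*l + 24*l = -12*l^2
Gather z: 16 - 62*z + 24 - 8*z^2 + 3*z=-8*z^2 - 59*z + 40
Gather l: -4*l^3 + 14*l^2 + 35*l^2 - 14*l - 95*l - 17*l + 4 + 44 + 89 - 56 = -4*l^3 + 49*l^2 - 126*l + 81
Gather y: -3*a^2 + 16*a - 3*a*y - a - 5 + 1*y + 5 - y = -3*a^2 - 3*a*y + 15*a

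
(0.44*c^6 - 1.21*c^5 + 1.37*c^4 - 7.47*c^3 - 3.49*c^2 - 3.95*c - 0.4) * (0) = 0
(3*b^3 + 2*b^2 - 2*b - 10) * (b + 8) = 3*b^4 + 26*b^3 + 14*b^2 - 26*b - 80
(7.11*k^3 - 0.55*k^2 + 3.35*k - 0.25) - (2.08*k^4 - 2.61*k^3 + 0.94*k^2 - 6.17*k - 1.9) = -2.08*k^4 + 9.72*k^3 - 1.49*k^2 + 9.52*k + 1.65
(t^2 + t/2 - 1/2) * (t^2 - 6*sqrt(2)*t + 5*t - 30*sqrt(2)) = t^4 - 6*sqrt(2)*t^3 + 11*t^3/2 - 33*sqrt(2)*t^2 + 2*t^2 - 12*sqrt(2)*t - 5*t/2 + 15*sqrt(2)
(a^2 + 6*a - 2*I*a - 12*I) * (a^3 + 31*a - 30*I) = a^5 + 6*a^4 - 2*I*a^4 + 31*a^3 - 12*I*a^3 + 186*a^2 - 92*I*a^2 - 60*a - 552*I*a - 360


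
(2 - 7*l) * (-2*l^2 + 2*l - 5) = 14*l^3 - 18*l^2 + 39*l - 10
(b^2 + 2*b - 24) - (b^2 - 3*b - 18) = 5*b - 6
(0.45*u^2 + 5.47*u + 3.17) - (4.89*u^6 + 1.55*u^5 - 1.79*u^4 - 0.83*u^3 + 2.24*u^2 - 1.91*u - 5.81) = -4.89*u^6 - 1.55*u^5 + 1.79*u^4 + 0.83*u^3 - 1.79*u^2 + 7.38*u + 8.98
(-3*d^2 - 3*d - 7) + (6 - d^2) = -4*d^2 - 3*d - 1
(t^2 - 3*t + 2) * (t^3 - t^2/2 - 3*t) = t^5 - 7*t^4/2 + t^3/2 + 8*t^2 - 6*t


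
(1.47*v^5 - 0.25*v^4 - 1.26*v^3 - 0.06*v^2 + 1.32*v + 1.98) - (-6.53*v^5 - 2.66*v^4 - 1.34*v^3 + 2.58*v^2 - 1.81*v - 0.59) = 8.0*v^5 + 2.41*v^4 + 0.0800000000000001*v^3 - 2.64*v^2 + 3.13*v + 2.57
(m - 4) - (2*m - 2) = -m - 2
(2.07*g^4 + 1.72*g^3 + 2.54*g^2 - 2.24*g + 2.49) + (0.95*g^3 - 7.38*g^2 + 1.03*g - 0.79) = 2.07*g^4 + 2.67*g^3 - 4.84*g^2 - 1.21*g + 1.7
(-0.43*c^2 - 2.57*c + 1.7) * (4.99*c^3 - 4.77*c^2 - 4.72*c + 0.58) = -2.1457*c^5 - 10.7732*c^4 + 22.7715*c^3 + 3.772*c^2 - 9.5146*c + 0.986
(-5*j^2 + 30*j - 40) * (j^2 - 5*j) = -5*j^4 + 55*j^3 - 190*j^2 + 200*j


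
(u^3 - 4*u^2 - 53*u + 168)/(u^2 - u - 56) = u - 3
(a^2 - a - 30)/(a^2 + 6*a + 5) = (a - 6)/(a + 1)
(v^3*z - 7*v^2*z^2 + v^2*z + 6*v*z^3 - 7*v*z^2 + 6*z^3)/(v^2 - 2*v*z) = z*(v^3 - 7*v^2*z + v^2 + 6*v*z^2 - 7*v*z + 6*z^2)/(v*(v - 2*z))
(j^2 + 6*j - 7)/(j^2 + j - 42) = (j - 1)/(j - 6)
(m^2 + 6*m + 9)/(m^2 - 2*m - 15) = (m + 3)/(m - 5)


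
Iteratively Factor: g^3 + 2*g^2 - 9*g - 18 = (g - 3)*(g^2 + 5*g + 6) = (g - 3)*(g + 2)*(g + 3)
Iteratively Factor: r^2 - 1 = (r + 1)*(r - 1)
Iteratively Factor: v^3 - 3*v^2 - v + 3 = (v + 1)*(v^2 - 4*v + 3) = (v - 3)*(v + 1)*(v - 1)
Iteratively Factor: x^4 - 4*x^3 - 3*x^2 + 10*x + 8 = (x + 1)*(x^3 - 5*x^2 + 2*x + 8) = (x + 1)^2*(x^2 - 6*x + 8) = (x - 2)*(x + 1)^2*(x - 4)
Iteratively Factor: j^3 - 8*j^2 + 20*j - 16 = (j - 4)*(j^2 - 4*j + 4) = (j - 4)*(j - 2)*(j - 2)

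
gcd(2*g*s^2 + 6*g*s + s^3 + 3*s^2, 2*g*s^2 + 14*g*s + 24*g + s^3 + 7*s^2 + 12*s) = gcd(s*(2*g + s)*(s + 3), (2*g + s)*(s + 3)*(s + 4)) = 2*g*s + 6*g + s^2 + 3*s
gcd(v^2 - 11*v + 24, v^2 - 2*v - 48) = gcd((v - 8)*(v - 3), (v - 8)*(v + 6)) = v - 8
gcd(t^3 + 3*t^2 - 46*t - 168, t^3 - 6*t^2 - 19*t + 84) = t^2 - 3*t - 28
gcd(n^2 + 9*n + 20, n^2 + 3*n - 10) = n + 5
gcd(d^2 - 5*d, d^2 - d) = d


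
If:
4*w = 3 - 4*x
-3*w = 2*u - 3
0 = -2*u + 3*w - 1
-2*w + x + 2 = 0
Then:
No Solution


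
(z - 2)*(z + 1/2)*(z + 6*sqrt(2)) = z^3 - 3*z^2/2 + 6*sqrt(2)*z^2 - 9*sqrt(2)*z - z - 6*sqrt(2)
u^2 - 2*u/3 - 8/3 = (u - 2)*(u + 4/3)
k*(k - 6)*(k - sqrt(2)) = k^3 - 6*k^2 - sqrt(2)*k^2 + 6*sqrt(2)*k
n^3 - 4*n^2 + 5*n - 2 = (n - 2)*(n - 1)^2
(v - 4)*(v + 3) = v^2 - v - 12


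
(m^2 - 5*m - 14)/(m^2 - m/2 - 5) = 2*(m - 7)/(2*m - 5)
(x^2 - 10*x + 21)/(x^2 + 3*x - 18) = (x - 7)/(x + 6)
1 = 1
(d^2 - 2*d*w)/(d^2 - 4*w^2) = d/(d + 2*w)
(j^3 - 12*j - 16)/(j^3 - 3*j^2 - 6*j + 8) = (j + 2)/(j - 1)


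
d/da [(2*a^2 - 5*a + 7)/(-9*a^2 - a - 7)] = (-47*a^2 + 98*a + 42)/(81*a^4 + 18*a^3 + 127*a^2 + 14*a + 49)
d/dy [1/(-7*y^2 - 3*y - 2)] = (14*y + 3)/(7*y^2 + 3*y + 2)^2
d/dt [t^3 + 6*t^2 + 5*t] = 3*t^2 + 12*t + 5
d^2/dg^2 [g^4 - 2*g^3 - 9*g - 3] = 12*g*(g - 1)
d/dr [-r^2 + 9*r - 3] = 9 - 2*r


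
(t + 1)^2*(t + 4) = t^3 + 6*t^2 + 9*t + 4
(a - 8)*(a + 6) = a^2 - 2*a - 48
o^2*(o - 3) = o^3 - 3*o^2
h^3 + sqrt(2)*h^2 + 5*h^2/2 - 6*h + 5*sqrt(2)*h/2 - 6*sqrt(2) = (h - 3/2)*(h + 4)*(h + sqrt(2))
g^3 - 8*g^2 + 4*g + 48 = (g - 6)*(g - 4)*(g + 2)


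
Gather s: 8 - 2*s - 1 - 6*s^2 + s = -6*s^2 - s + 7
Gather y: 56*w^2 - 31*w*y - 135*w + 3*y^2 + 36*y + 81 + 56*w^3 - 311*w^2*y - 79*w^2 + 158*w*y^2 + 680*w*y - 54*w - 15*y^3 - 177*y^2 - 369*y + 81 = 56*w^3 - 23*w^2 - 189*w - 15*y^3 + y^2*(158*w - 174) + y*(-311*w^2 + 649*w - 333) + 162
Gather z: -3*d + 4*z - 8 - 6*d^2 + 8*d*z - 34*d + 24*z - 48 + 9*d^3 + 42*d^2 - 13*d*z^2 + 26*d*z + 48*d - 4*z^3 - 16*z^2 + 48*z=9*d^3 + 36*d^2 + 11*d - 4*z^3 + z^2*(-13*d - 16) + z*(34*d + 76) - 56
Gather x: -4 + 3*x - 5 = 3*x - 9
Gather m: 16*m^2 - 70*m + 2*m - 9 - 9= 16*m^2 - 68*m - 18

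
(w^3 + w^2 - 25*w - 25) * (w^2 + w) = w^5 + 2*w^4 - 24*w^3 - 50*w^2 - 25*w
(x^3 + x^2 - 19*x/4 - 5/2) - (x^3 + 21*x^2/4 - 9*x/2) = -17*x^2/4 - x/4 - 5/2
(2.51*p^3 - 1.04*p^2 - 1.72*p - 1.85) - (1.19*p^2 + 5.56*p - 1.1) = 2.51*p^3 - 2.23*p^2 - 7.28*p - 0.75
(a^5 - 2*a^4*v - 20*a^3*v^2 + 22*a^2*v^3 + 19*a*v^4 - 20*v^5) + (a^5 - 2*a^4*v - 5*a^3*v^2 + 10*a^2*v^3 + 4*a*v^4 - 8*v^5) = 2*a^5 - 4*a^4*v - 25*a^3*v^2 + 32*a^2*v^3 + 23*a*v^4 - 28*v^5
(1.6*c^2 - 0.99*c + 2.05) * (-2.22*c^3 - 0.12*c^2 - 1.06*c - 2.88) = -3.552*c^5 + 2.0058*c^4 - 6.1282*c^3 - 3.8046*c^2 + 0.6782*c - 5.904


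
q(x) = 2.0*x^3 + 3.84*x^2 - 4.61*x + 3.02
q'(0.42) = -0.33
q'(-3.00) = 26.35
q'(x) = 6.0*x^2 + 7.68*x - 4.61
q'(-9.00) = 412.27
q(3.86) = 157.46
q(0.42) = 1.91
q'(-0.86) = -6.78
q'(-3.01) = 26.63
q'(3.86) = 114.43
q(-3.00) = -2.59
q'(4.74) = 166.60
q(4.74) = 280.44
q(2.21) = 33.17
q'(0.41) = -0.45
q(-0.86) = 8.55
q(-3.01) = -2.85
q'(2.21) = 41.67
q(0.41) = 1.91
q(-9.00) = -1102.45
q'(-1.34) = -4.13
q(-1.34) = 11.28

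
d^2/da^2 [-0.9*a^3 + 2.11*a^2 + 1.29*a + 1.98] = 4.22 - 5.4*a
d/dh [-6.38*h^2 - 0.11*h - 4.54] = -12.76*h - 0.11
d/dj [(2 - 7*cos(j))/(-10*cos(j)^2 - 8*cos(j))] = (35*sin(j) - 8*sin(j)/cos(j)^2 - 20*tan(j))/(2*(5*cos(j) + 4)^2)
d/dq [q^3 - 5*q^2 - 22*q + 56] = 3*q^2 - 10*q - 22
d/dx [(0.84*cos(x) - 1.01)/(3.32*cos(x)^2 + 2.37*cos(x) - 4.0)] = (2.7888*cos(x)^2 - 6.7064*cos(x) + 0.9663)*sin(x)/(11.0224*cos(x)^4 + 15.7368*cos(x)^3 - 20.9431*cos(x)^2 - 18.96*cos(x) + 16.0)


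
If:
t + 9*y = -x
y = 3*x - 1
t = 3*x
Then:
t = 27/31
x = 9/31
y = -4/31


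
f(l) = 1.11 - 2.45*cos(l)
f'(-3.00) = -0.35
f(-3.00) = 3.54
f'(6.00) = -0.68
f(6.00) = -1.24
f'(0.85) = 1.84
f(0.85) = -0.51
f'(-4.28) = 2.22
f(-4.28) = 2.14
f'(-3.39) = 0.60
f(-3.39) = 3.48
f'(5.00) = -2.35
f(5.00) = 0.42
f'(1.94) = 2.28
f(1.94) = 1.99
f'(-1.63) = -2.45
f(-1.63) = 1.25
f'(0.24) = 0.58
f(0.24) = -1.27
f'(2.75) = 0.94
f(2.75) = 3.37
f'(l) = 2.45*sin(l)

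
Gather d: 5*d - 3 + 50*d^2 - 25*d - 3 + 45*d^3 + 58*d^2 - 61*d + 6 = 45*d^3 + 108*d^2 - 81*d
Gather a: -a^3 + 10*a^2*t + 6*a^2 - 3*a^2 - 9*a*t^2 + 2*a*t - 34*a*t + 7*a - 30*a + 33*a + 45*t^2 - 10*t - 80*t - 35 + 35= -a^3 + a^2*(10*t + 3) + a*(-9*t^2 - 32*t + 10) + 45*t^2 - 90*t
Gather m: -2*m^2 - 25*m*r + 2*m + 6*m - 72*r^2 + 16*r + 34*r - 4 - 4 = -2*m^2 + m*(8 - 25*r) - 72*r^2 + 50*r - 8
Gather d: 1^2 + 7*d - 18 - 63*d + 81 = 64 - 56*d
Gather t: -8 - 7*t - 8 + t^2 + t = t^2 - 6*t - 16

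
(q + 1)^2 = q^2 + 2*q + 1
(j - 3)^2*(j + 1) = j^3 - 5*j^2 + 3*j + 9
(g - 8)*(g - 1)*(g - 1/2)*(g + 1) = g^4 - 17*g^3/2 + 3*g^2 + 17*g/2 - 4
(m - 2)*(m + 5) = m^2 + 3*m - 10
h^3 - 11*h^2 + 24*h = h*(h - 8)*(h - 3)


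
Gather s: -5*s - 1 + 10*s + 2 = 5*s + 1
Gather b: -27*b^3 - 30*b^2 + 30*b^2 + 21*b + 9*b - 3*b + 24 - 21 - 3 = -27*b^3 + 27*b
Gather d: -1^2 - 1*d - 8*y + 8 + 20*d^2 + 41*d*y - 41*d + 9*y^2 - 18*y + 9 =20*d^2 + d*(41*y - 42) + 9*y^2 - 26*y + 16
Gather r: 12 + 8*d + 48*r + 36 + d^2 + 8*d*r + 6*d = d^2 + 14*d + r*(8*d + 48) + 48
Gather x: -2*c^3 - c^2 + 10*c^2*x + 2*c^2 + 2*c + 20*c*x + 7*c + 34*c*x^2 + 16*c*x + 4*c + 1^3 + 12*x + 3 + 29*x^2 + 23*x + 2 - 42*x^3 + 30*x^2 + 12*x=-2*c^3 + c^2 + 13*c - 42*x^3 + x^2*(34*c + 59) + x*(10*c^2 + 36*c + 47) + 6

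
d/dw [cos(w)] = -sin(w)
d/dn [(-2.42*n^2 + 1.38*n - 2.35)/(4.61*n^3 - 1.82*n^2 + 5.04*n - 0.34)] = (11.1562*n^4 - 12.7236*n^3 + 22.8153*n^2 - 6.9084*n + 11.3748)/(21.2521*n^6 - 16.7804*n^5 + 49.7812*n^4 - 21.4804*n^3 + 26.6392*n^2 - 3.4272*n + 0.1156)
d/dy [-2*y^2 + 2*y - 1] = 2 - 4*y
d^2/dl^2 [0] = 0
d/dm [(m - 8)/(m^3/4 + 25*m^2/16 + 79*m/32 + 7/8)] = 64*(-8*m^3 + 71*m^2 + 400*m + 330)/(64*m^6 + 800*m^5 + 3764*m^4 + 8348*m^3 + 9041*m^2 + 4424*m + 784)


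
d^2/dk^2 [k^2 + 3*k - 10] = 2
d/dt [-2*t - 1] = -2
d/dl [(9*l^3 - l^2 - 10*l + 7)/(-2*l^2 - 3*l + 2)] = (-18*l^4 - 54*l^3 + 37*l^2 + 24*l + 1)/(4*l^4 + 12*l^3 + l^2 - 12*l + 4)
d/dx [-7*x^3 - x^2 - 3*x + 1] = -21*x^2 - 2*x - 3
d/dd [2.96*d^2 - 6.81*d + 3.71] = 5.92*d - 6.81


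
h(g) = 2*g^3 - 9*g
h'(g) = 6*g^2 - 9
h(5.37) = 261.38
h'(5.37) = 164.02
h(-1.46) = 6.92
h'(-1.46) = 3.79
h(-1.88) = 3.63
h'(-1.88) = 12.21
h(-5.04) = -210.69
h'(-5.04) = 143.41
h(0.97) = -6.90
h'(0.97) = -3.35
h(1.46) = -6.92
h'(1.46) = 3.79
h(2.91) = 23.09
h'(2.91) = 41.81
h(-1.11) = 7.25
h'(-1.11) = -1.61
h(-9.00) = -1377.00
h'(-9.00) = 477.00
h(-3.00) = -27.00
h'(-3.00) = 45.00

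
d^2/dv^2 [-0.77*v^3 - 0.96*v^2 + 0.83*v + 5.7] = -4.62*v - 1.92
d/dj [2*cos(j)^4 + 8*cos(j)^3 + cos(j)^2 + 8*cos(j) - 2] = -2*(4*cos(j) + 6*cos(2*j) + cos(3*j) + 10)*sin(j)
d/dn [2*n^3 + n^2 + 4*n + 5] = 6*n^2 + 2*n + 4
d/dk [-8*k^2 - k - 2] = -16*k - 1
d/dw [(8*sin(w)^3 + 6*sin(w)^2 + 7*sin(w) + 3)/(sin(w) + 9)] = 2*(8*sin(w)^3 + 111*sin(w)^2 + 54*sin(w) + 30)*cos(w)/(sin(w) + 9)^2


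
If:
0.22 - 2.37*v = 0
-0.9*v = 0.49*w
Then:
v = 0.09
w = -0.17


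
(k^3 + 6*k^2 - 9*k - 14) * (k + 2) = k^4 + 8*k^3 + 3*k^2 - 32*k - 28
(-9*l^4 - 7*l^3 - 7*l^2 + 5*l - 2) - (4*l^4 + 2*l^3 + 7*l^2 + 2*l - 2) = -13*l^4 - 9*l^3 - 14*l^2 + 3*l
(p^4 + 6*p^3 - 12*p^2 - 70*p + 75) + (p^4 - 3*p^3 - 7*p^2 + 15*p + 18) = 2*p^4 + 3*p^3 - 19*p^2 - 55*p + 93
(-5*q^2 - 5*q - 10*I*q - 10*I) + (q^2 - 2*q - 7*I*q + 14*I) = -4*q^2 - 7*q - 17*I*q + 4*I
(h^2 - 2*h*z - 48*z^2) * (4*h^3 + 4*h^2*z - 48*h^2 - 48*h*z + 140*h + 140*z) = 4*h^5 - 4*h^4*z - 48*h^4 - 200*h^3*z^2 + 48*h^3*z + 140*h^3 - 192*h^2*z^3 + 2400*h^2*z^2 - 140*h^2*z + 2304*h*z^3 - 7000*h*z^2 - 6720*z^3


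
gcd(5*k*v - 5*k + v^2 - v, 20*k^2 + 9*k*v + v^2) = 5*k + v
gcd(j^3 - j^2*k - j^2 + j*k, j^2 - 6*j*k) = j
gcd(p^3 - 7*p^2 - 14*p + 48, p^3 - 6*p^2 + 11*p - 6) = p - 2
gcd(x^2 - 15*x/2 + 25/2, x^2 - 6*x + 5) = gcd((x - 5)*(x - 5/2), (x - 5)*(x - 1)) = x - 5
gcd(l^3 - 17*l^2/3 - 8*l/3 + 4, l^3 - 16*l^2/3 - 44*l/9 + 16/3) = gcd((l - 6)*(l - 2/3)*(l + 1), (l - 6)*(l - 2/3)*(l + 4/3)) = l^2 - 20*l/3 + 4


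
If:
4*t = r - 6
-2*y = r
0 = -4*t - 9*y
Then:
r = -12/7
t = -27/14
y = 6/7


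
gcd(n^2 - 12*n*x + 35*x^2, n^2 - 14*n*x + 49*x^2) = -n + 7*x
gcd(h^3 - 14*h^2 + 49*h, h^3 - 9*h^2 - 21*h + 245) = h^2 - 14*h + 49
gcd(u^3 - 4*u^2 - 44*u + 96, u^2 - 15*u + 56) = u - 8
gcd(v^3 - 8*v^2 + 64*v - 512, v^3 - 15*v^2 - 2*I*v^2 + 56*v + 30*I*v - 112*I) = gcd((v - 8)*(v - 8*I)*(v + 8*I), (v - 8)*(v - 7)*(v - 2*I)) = v - 8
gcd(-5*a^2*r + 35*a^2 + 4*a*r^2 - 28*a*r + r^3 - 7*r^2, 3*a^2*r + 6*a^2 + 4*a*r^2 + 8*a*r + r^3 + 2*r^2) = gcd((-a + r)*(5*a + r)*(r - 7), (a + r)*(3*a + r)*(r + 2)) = 1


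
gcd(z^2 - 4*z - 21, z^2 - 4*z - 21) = z^2 - 4*z - 21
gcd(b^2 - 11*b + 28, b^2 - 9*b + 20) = b - 4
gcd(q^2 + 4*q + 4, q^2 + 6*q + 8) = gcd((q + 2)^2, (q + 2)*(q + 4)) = q + 2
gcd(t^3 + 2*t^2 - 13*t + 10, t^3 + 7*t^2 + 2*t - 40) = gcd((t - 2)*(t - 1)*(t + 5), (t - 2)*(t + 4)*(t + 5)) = t^2 + 3*t - 10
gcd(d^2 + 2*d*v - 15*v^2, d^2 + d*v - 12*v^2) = -d + 3*v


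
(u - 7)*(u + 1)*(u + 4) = u^3 - 2*u^2 - 31*u - 28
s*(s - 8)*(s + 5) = s^3 - 3*s^2 - 40*s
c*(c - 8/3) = c^2 - 8*c/3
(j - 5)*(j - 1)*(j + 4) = j^3 - 2*j^2 - 19*j + 20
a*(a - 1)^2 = a^3 - 2*a^2 + a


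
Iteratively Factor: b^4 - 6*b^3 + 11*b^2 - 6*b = (b - 1)*(b^3 - 5*b^2 + 6*b) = (b - 2)*(b - 1)*(b^2 - 3*b) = (b - 3)*(b - 2)*(b - 1)*(b)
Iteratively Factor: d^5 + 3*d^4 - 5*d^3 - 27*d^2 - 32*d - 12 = (d + 1)*(d^4 + 2*d^3 - 7*d^2 - 20*d - 12) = (d + 1)*(d + 2)*(d^3 - 7*d - 6) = (d + 1)*(d + 2)^2*(d^2 - 2*d - 3) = (d + 1)^2*(d + 2)^2*(d - 3)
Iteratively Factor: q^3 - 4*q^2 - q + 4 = (q + 1)*(q^2 - 5*q + 4) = (q - 4)*(q + 1)*(q - 1)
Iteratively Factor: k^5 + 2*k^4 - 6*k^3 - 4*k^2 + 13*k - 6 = (k + 2)*(k^4 - 6*k^2 + 8*k - 3) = (k - 1)*(k + 2)*(k^3 + k^2 - 5*k + 3) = (k - 1)*(k + 2)*(k + 3)*(k^2 - 2*k + 1) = (k - 1)^2*(k + 2)*(k + 3)*(k - 1)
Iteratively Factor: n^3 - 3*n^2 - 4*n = (n + 1)*(n^2 - 4*n) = n*(n + 1)*(n - 4)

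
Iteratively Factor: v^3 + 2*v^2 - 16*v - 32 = (v - 4)*(v^2 + 6*v + 8) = (v - 4)*(v + 4)*(v + 2)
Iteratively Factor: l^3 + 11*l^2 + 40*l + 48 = (l + 3)*(l^2 + 8*l + 16) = (l + 3)*(l + 4)*(l + 4)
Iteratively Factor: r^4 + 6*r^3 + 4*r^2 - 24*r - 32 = (r - 2)*(r^3 + 8*r^2 + 20*r + 16) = (r - 2)*(r + 4)*(r^2 + 4*r + 4) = (r - 2)*(r + 2)*(r + 4)*(r + 2)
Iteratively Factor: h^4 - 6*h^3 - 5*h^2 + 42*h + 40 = (h - 5)*(h^3 - h^2 - 10*h - 8) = (h - 5)*(h + 2)*(h^2 - 3*h - 4) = (h - 5)*(h + 1)*(h + 2)*(h - 4)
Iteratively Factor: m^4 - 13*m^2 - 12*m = (m)*(m^3 - 13*m - 12) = m*(m + 1)*(m^2 - m - 12) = m*(m - 4)*(m + 1)*(m + 3)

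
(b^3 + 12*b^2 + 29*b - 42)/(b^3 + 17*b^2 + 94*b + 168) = (b - 1)/(b + 4)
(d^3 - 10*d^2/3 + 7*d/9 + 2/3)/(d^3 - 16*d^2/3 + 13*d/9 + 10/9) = (d - 3)/(d - 5)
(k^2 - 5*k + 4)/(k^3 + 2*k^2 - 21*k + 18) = (k - 4)/(k^2 + 3*k - 18)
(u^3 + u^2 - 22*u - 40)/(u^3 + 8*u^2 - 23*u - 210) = (u^2 + 6*u + 8)/(u^2 + 13*u + 42)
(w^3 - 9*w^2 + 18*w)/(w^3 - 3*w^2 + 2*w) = (w^2 - 9*w + 18)/(w^2 - 3*w + 2)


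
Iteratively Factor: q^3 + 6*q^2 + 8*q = (q + 4)*(q^2 + 2*q) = q*(q + 4)*(q + 2)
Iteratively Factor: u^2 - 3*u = (u)*(u - 3)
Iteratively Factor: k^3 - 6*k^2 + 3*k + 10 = (k - 2)*(k^2 - 4*k - 5) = (k - 5)*(k - 2)*(k + 1)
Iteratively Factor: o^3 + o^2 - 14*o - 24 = (o - 4)*(o^2 + 5*o + 6) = (o - 4)*(o + 2)*(o + 3)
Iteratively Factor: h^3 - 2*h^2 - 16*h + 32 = (h + 4)*(h^2 - 6*h + 8) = (h - 2)*(h + 4)*(h - 4)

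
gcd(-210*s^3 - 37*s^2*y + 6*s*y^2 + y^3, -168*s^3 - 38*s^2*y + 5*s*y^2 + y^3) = -42*s^2 + s*y + y^2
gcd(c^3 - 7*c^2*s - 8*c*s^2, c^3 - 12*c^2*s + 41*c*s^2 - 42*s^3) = 1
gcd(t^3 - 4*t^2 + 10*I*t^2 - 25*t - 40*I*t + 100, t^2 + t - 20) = t - 4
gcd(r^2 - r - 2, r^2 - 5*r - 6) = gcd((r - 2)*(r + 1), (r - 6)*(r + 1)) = r + 1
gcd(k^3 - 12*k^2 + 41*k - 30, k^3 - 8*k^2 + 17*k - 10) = k^2 - 6*k + 5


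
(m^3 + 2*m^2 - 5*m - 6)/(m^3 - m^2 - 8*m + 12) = (m + 1)/(m - 2)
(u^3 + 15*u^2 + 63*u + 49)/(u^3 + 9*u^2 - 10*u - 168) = (u^2 + 8*u + 7)/(u^2 + 2*u - 24)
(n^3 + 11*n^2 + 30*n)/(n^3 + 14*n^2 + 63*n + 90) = n/(n + 3)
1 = 1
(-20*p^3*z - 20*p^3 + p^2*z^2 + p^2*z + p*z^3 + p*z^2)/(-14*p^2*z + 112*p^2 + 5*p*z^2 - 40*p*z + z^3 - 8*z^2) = p*(20*p^2*z + 20*p^2 - p*z^2 - p*z - z^3 - z^2)/(14*p^2*z - 112*p^2 - 5*p*z^2 + 40*p*z - z^3 + 8*z^2)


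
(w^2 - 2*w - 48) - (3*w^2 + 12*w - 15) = -2*w^2 - 14*w - 33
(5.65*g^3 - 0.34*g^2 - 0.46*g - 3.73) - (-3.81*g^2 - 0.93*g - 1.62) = 5.65*g^3 + 3.47*g^2 + 0.47*g - 2.11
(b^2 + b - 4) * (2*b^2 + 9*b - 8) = 2*b^4 + 11*b^3 - 7*b^2 - 44*b + 32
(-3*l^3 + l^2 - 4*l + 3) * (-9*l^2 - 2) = 27*l^5 - 9*l^4 + 42*l^3 - 29*l^2 + 8*l - 6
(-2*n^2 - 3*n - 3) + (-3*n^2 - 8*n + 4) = -5*n^2 - 11*n + 1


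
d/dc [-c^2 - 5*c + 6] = -2*c - 5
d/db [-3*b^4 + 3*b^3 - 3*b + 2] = -12*b^3 + 9*b^2 - 3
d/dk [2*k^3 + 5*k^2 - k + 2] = 6*k^2 + 10*k - 1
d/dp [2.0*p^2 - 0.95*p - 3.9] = 4.0*p - 0.95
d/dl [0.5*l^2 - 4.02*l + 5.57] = 1.0*l - 4.02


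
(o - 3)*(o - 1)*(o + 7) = o^3 + 3*o^2 - 25*o + 21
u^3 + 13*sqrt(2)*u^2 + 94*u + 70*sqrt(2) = (u + sqrt(2))*(u + 5*sqrt(2))*(u + 7*sqrt(2))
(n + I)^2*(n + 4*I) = n^3 + 6*I*n^2 - 9*n - 4*I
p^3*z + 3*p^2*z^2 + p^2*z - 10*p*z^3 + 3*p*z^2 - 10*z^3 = (p - 2*z)*(p + 5*z)*(p*z + z)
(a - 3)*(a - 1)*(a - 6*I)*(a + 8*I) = a^4 - 4*a^3 + 2*I*a^3 + 51*a^2 - 8*I*a^2 - 192*a + 6*I*a + 144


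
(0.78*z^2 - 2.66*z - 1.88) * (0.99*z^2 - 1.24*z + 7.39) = 0.7722*z^4 - 3.6006*z^3 + 7.2014*z^2 - 17.3262*z - 13.8932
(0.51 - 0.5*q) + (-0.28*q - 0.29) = 0.22 - 0.78*q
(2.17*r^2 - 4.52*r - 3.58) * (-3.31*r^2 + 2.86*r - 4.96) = -7.1827*r^4 + 21.1674*r^3 - 11.8406*r^2 + 12.1804*r + 17.7568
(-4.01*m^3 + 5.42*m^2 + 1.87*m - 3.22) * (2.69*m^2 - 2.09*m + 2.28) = -10.7869*m^5 + 22.9607*m^4 - 15.4403*m^3 - 0.212500000000002*m^2 + 10.9934*m - 7.3416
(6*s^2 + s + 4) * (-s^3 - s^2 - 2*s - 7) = -6*s^5 - 7*s^4 - 17*s^3 - 48*s^2 - 15*s - 28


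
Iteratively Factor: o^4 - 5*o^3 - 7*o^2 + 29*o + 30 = (o - 5)*(o^3 - 7*o - 6) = (o - 5)*(o + 1)*(o^2 - o - 6) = (o - 5)*(o - 3)*(o + 1)*(o + 2)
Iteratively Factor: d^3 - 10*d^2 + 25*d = (d - 5)*(d^2 - 5*d) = d*(d - 5)*(d - 5)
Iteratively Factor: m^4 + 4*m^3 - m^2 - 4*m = (m + 4)*(m^3 - m) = m*(m + 4)*(m^2 - 1) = m*(m + 1)*(m + 4)*(m - 1)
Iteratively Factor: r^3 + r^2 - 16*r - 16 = (r + 1)*(r^2 - 16) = (r + 1)*(r + 4)*(r - 4)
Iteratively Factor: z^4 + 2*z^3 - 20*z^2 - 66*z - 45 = (z + 3)*(z^3 - z^2 - 17*z - 15) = (z + 3)^2*(z^2 - 4*z - 5) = (z + 1)*(z + 3)^2*(z - 5)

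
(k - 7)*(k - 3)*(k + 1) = k^3 - 9*k^2 + 11*k + 21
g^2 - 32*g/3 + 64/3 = (g - 8)*(g - 8/3)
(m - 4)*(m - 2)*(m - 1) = m^3 - 7*m^2 + 14*m - 8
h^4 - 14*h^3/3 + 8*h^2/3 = h^2*(h - 4)*(h - 2/3)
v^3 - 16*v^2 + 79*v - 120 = (v - 8)*(v - 5)*(v - 3)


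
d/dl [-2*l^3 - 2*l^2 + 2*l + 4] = -6*l^2 - 4*l + 2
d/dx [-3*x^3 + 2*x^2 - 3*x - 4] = -9*x^2 + 4*x - 3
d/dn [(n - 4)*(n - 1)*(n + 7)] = 3*n^2 + 4*n - 31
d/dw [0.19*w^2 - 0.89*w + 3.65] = 0.38*w - 0.89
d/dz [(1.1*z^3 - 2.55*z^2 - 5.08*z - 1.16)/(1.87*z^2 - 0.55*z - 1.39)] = (2.057*z^4 - 1.21*z^3 + 6.3151*z^2 + 11.4274*z + 6.4232)/(3.4969*z^4 - 2.057*z^3 - 4.8961*z^2 + 1.529*z + 1.9321)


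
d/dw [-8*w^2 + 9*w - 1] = 9 - 16*w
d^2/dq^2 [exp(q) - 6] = exp(q)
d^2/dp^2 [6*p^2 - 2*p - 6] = 12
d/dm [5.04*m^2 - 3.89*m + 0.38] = 10.08*m - 3.89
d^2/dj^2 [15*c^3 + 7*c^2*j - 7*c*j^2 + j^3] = -14*c + 6*j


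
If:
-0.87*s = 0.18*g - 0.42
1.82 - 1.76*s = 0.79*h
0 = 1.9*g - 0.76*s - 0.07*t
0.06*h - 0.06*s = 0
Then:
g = -1.12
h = 0.71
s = 0.71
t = -38.05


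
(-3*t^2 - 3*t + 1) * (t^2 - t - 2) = -3*t^4 + 10*t^2 + 5*t - 2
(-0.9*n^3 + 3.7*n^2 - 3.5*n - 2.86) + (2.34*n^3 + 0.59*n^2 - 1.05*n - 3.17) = 1.44*n^3 + 4.29*n^2 - 4.55*n - 6.03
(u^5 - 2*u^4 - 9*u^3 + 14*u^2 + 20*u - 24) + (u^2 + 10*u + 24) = u^5 - 2*u^4 - 9*u^3 + 15*u^2 + 30*u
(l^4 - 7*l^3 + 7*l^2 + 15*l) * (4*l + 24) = 4*l^5 - 4*l^4 - 140*l^3 + 228*l^2 + 360*l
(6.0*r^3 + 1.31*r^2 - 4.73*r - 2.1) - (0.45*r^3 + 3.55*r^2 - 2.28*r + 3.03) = 5.55*r^3 - 2.24*r^2 - 2.45*r - 5.13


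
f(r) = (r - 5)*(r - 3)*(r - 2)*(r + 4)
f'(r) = (r - 5)*(r - 3)*(r - 2) + (r - 5)*(r - 3)*(r + 4) + (r - 5)*(r - 2)*(r + 4) + (r - 3)*(r - 2)*(r + 4)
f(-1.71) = -268.51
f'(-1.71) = 52.15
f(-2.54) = -276.88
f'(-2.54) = -41.96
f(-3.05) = -233.65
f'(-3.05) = -132.04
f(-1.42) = -250.38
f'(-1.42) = 71.81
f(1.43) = -17.35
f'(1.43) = 43.15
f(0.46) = -79.20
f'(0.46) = 82.30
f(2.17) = 2.46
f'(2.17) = 11.05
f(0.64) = -64.93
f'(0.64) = 76.16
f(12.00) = 10080.00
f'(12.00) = 4198.00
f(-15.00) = 67320.00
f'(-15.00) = -17186.00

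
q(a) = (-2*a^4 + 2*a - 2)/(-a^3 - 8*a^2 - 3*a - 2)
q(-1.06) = 1.00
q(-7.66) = -6699.99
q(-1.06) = 1.00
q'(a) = (2 - 8*a^3)/(-a^3 - 8*a^2 - 3*a - 2) + (3*a^2 + 16*a + 3)*(-2*a^4 + 2*a - 2)/(-a^3 - 8*a^2 - 3*a - 2)^2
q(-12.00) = -68.03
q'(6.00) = 1.35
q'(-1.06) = -0.14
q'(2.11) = 0.71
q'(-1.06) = -0.14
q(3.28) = 1.70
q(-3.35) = 5.90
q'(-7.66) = -363710.34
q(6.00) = 4.93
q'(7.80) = 1.49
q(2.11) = 0.70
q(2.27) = 0.82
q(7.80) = 7.49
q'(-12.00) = -4.43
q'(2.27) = 0.76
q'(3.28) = 0.98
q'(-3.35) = -4.59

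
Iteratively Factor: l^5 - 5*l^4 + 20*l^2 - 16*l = (l)*(l^4 - 5*l^3 + 20*l - 16) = l*(l + 2)*(l^3 - 7*l^2 + 14*l - 8) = l*(l - 2)*(l + 2)*(l^2 - 5*l + 4) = l*(l - 2)*(l - 1)*(l + 2)*(l - 4)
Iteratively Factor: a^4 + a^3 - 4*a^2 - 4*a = (a + 2)*(a^3 - a^2 - 2*a) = (a - 2)*(a + 2)*(a^2 + a) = (a - 2)*(a + 1)*(a + 2)*(a)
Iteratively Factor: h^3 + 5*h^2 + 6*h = (h)*(h^2 + 5*h + 6) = h*(h + 2)*(h + 3)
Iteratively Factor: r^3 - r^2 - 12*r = (r + 3)*(r^2 - 4*r) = r*(r + 3)*(r - 4)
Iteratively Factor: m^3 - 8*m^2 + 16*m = (m - 4)*(m^2 - 4*m) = m*(m - 4)*(m - 4)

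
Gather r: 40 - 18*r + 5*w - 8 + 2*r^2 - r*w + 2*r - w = 2*r^2 + r*(-w - 16) + 4*w + 32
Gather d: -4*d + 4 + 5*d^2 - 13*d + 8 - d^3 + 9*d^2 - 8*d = -d^3 + 14*d^2 - 25*d + 12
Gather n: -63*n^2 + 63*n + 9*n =-63*n^2 + 72*n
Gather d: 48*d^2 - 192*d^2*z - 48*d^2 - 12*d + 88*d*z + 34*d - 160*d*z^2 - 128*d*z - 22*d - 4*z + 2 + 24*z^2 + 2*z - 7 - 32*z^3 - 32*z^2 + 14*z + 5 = -192*d^2*z + d*(-160*z^2 - 40*z) - 32*z^3 - 8*z^2 + 12*z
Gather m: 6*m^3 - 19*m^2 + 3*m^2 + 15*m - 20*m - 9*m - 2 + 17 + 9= 6*m^3 - 16*m^2 - 14*m + 24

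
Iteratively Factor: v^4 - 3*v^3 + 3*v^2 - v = (v - 1)*(v^3 - 2*v^2 + v) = v*(v - 1)*(v^2 - 2*v + 1) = v*(v - 1)^2*(v - 1)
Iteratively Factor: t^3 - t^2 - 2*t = (t)*(t^2 - t - 2) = t*(t - 2)*(t + 1)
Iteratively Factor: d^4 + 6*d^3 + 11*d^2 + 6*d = (d + 2)*(d^3 + 4*d^2 + 3*d) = (d + 1)*(d + 2)*(d^2 + 3*d) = (d + 1)*(d + 2)*(d + 3)*(d)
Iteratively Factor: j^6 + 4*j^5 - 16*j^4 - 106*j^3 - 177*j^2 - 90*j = (j + 2)*(j^5 + 2*j^4 - 20*j^3 - 66*j^2 - 45*j) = (j + 1)*(j + 2)*(j^4 + j^3 - 21*j^2 - 45*j) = (j + 1)*(j + 2)*(j + 3)*(j^3 - 2*j^2 - 15*j) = j*(j + 1)*(j + 2)*(j + 3)*(j^2 - 2*j - 15) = j*(j + 1)*(j + 2)*(j + 3)^2*(j - 5)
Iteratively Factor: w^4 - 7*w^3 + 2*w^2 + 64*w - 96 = (w - 4)*(w^3 - 3*w^2 - 10*w + 24) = (w - 4)*(w - 2)*(w^2 - w - 12) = (w - 4)^2*(w - 2)*(w + 3)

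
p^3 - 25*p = p*(p - 5)*(p + 5)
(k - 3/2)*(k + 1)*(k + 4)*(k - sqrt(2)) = k^4 - sqrt(2)*k^3 + 7*k^3/2 - 7*sqrt(2)*k^2/2 - 7*k^2/2 - 6*k + 7*sqrt(2)*k/2 + 6*sqrt(2)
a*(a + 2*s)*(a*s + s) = a^3*s + 2*a^2*s^2 + a^2*s + 2*a*s^2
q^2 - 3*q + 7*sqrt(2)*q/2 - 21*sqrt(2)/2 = (q - 3)*(q + 7*sqrt(2)/2)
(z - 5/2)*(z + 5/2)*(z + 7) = z^3 + 7*z^2 - 25*z/4 - 175/4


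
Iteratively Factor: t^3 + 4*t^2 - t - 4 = (t - 1)*(t^2 + 5*t + 4) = (t - 1)*(t + 4)*(t + 1)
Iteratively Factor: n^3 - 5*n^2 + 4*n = (n - 1)*(n^2 - 4*n) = n*(n - 1)*(n - 4)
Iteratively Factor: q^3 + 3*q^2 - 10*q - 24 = (q + 4)*(q^2 - q - 6) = (q + 2)*(q + 4)*(q - 3)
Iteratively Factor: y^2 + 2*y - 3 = (y + 3)*(y - 1)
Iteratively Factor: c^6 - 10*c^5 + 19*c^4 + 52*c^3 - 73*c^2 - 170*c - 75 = (c + 1)*(c^5 - 11*c^4 + 30*c^3 + 22*c^2 - 95*c - 75) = (c - 5)*(c + 1)*(c^4 - 6*c^3 + 22*c + 15) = (c - 5)*(c + 1)^2*(c^3 - 7*c^2 + 7*c + 15) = (c - 5)*(c - 3)*(c + 1)^2*(c^2 - 4*c - 5) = (c - 5)^2*(c - 3)*(c + 1)^2*(c + 1)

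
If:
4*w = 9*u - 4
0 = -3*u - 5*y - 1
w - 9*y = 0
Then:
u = -16/153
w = -21/17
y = -7/51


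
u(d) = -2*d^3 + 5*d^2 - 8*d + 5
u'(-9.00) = -584.00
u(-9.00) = 1940.00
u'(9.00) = -404.00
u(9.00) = -1120.00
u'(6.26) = -180.53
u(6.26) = -339.77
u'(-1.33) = -31.91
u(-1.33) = 29.19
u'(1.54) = -6.83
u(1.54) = -2.77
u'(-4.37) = -166.28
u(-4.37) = 302.35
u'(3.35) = -41.84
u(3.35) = -40.88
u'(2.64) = -23.42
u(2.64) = -18.07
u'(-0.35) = -12.24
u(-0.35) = 8.50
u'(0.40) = -4.96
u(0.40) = 2.47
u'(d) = -6*d^2 + 10*d - 8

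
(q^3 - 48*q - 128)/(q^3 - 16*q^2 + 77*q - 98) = (q^3 - 48*q - 128)/(q^3 - 16*q^2 + 77*q - 98)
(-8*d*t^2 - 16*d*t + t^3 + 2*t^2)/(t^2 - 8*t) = (-8*d*t - 16*d + t^2 + 2*t)/(t - 8)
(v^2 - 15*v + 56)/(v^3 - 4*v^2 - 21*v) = (v - 8)/(v*(v + 3))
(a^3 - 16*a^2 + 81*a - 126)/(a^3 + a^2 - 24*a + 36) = (a^2 - 13*a + 42)/(a^2 + 4*a - 12)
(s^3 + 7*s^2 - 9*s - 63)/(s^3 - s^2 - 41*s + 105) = (s + 3)/(s - 5)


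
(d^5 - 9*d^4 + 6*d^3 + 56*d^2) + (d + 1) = d^5 - 9*d^4 + 6*d^3 + 56*d^2 + d + 1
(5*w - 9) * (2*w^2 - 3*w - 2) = 10*w^3 - 33*w^2 + 17*w + 18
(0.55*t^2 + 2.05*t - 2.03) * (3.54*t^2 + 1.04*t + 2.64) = 1.947*t^4 + 7.829*t^3 - 3.6022*t^2 + 3.3008*t - 5.3592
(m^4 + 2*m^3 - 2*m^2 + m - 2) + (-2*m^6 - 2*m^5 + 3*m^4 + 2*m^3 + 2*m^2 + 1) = -2*m^6 - 2*m^5 + 4*m^4 + 4*m^3 + m - 1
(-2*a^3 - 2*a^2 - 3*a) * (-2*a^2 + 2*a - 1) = 4*a^5 + 4*a^3 - 4*a^2 + 3*a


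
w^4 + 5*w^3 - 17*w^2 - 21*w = w*(w - 3)*(w + 1)*(w + 7)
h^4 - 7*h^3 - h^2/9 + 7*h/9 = h*(h - 7)*(h - 1/3)*(h + 1/3)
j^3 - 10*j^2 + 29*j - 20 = (j - 5)*(j - 4)*(j - 1)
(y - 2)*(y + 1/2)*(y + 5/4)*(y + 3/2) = y^4 + 5*y^3/4 - 13*y^2/4 - 89*y/16 - 15/8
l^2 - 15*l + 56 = (l - 8)*(l - 7)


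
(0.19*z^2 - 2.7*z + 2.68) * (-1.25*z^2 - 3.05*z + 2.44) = -0.2375*z^4 + 2.7955*z^3 + 5.3486*z^2 - 14.762*z + 6.5392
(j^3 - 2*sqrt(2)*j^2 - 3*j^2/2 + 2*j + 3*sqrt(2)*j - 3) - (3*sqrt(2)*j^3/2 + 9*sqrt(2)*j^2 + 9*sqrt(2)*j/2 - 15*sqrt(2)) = -3*sqrt(2)*j^3/2 + j^3 - 11*sqrt(2)*j^2 - 3*j^2/2 - 3*sqrt(2)*j/2 + 2*j - 3 + 15*sqrt(2)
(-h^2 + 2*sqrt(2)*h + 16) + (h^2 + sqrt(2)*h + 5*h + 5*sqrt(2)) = 3*sqrt(2)*h + 5*h + 5*sqrt(2) + 16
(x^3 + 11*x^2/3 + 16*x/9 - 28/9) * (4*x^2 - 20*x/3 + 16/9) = 4*x^5 + 8*x^4 - 140*x^3/9 - 160*x^2/9 + 1936*x/81 - 448/81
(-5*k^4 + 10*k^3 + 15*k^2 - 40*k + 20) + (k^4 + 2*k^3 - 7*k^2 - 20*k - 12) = -4*k^4 + 12*k^3 + 8*k^2 - 60*k + 8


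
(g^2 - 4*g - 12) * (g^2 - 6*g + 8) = g^4 - 10*g^3 + 20*g^2 + 40*g - 96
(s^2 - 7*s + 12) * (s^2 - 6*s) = s^4 - 13*s^3 + 54*s^2 - 72*s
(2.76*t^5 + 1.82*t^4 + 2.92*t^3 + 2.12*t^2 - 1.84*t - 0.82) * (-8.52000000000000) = -23.5152*t^5 - 15.5064*t^4 - 24.8784*t^3 - 18.0624*t^2 + 15.6768*t + 6.9864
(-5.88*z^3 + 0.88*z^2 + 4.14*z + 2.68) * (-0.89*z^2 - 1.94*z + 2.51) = 5.2332*z^5 + 10.624*z^4 - 20.1506*z^3 - 8.208*z^2 + 5.1922*z + 6.7268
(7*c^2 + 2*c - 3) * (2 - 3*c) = -21*c^3 + 8*c^2 + 13*c - 6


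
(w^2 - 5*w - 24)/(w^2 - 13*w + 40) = (w + 3)/(w - 5)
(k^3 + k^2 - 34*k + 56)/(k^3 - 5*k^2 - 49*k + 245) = (k^2 - 6*k + 8)/(k^2 - 12*k + 35)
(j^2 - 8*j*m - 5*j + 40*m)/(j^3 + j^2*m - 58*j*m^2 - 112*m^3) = (j - 5)/(j^2 + 9*j*m + 14*m^2)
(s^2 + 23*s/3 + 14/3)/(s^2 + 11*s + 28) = (s + 2/3)/(s + 4)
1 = 1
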